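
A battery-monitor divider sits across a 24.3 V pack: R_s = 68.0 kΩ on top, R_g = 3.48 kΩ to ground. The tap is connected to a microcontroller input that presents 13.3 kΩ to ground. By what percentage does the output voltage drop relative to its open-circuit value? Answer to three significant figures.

19.9 %

Unloaded V = 24.3 × 3.48/71.48 = 1.183 V.
Loaded: R_g‖R_L = 2.758 kΩ, giving V = 24.3 × 2.758/70.76 = 0.9473 V.
Drop = (1.183 − 0.9473) / 1.183 = 19.9 %.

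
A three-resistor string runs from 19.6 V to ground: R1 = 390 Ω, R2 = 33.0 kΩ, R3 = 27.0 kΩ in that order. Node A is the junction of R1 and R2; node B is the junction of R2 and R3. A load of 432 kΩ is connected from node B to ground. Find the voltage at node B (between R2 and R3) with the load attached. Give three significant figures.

At node B, R3 is in parallel with the load: R3‖R_L = 25410 Ω.
Below node A the resistance is R2 + (R3‖R_L) = 58410 Ω, so V_A = 19.6 × 58410/58800 = 19.47 V.
Then V_B = V_A × (R3‖R_L)/(R2 + R3‖R_L) = 19.47 × 25410/58410 = 8.47 V.

V ≈ 8.47 V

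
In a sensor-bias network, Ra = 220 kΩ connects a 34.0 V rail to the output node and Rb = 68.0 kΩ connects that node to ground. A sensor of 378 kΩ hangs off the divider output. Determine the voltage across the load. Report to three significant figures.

The load sits in parallel with Rb: Rb‖R_L = (68.0 × 378) / (68.0 + 378) = 57.63 kΩ.
V_out = 34.0 × 57.63 / (220 + 57.63) = 34.0 × 57.63/277.6 = 7.06 V.
(Unloaded it would have been 8.03 V.)

V_out ≈ 7.06 V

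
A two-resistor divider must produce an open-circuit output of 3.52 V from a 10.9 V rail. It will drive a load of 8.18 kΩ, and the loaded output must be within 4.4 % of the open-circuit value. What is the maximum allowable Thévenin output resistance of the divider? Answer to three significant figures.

Loading drop = R_th/(R_th + R_L) ≤ 0.0440, so R_th ≤ R_L · ε/(1−ε) = 8.18 kΩ × 0.0440/0.9560 = 376 Ω.
(Any R1, R2 with R2/(R1+R2) = 0.323 and R1‖R2 ≤ 376 Ω will meet the spec.)

R_th ≤ 376 Ω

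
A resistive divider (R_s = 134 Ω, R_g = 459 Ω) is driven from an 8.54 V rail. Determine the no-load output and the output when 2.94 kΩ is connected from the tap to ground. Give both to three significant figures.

Unloaded: 6.61 V; loaded: 6.38 V

Open-circuit: V = 8.54 × 459/(134 + 459) = 6.61 V.
With the load, R_g becomes R_g‖R_L = 397.0 Ω, so V = 8.54 × 397.0/531.0 = 6.38 V.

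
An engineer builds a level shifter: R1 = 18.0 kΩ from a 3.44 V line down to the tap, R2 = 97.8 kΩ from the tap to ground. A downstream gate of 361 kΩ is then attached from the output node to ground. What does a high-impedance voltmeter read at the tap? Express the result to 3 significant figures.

The load sits in parallel with R2: R2‖R_L = (97.8 × 361) / (97.8 + 361) = 76.95 kΩ.
V_out = 3.44 × 76.95 / (18.0 + 76.95) = 3.44 × 76.95/94.95 = 2.79 V.
(Unloaded it would have been 2.91 V.)

V_out ≈ 2.79 V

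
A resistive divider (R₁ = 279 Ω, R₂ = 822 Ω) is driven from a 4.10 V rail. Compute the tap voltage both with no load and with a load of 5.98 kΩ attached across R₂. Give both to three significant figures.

Unloaded: 3.06 V; loaded: 2.96 V

Open-circuit: V = 4.10 × 822/(279 + 822) = 3.06 V.
With the load, R₂ becomes R₂‖R_L = 722.7 Ω, so V = 4.10 × 722.7/1002 = 2.96 V.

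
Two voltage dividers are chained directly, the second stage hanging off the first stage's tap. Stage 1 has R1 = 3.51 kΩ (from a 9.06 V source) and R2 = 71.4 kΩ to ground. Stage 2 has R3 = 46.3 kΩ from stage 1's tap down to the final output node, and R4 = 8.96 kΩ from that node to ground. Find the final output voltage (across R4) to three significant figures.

Stage 2 presents R3+R4 = 55.26 kΩ as a load on stage 1's tap.
Stage 1's lower leg becomes R2‖(R3+R4) = 31.15 kΩ, so V_mid = 9.06 × 31.15/34.66 = 8.143 V.
Stage 2 is itself unloaded: V_out = V_mid × R4/(R3+R4) = 8.143 × 8.96/55.26 = 1.32 V.

V_out ≈ 1.32 V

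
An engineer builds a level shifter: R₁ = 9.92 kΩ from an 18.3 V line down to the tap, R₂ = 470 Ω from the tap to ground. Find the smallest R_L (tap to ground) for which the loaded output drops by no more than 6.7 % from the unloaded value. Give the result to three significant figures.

R_L(min) ≈ 6.25 kΩ

Output resistance R_th = R₁‖R₂ = (9920 × 470)/10390 = 448.7 Ω.
The fractional drop is R_th/(R_th + R_L); requiring this ≤ 0.0670 gives R_L ≥ R_th(1/0.0670 − 1) = 448.7 × 13.93 = 6.25 kΩ.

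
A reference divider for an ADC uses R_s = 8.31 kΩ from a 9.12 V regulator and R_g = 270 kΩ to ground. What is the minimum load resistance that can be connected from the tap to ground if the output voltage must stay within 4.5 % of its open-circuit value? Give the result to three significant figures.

R_L(min) ≈ 171 kΩ

Output resistance R_th = R_s‖R_g = (8.31 × 270)/278.3 = 8.062 kΩ.
The fractional drop is R_th/(R_th + R_L); requiring this ≤ 0.0450 gives R_L ≥ R_th(1/0.0450 − 1) = 8.062 × 21.22 = 171 kΩ.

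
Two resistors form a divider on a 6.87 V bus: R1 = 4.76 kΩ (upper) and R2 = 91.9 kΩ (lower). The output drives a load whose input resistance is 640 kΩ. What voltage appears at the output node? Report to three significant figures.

The load sits in parallel with R2: R2‖R_L = (91.9 × 640) / (91.9 + 640) = 80.36 kΩ.
V_out = 6.87 × 80.36 / (4.76 + 80.36) = 6.87 × 80.36/85.12 = 6.49 V.
(Unloaded it would have been 6.53 V.)

V_out ≈ 6.49 V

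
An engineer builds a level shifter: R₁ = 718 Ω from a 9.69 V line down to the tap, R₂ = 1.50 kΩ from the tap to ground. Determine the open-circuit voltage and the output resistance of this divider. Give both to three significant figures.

V_th = 6.55 V, R_th = 486 Ω

V_th is the open-circuit tap voltage: 9.69 × 1500/(718 + 1500) = 6.55 V.
With the supply zeroed, R₁ and R₂ appear in parallel from the tap: R_th = R₁‖R₂ = (718 × 1500)/2218 = 486 Ω.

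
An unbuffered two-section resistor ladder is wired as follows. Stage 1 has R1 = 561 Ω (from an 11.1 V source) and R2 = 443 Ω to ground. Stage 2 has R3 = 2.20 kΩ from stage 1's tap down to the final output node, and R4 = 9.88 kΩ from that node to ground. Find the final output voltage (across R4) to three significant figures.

V_out ≈ 3.93 V

Stage 2 presents R3+R4 = 12080 Ω as a load on stage 1's tap.
Stage 1's lower leg becomes R2‖(R3+R4) = 427.3 Ω, so V_mid = 11.1 × 427.3/988.3 = 4.799 V.
Stage 2 is itself unloaded: V_out = V_mid × R4/(R3+R4) = 4.799 × 9880/12080 = 3.93 V.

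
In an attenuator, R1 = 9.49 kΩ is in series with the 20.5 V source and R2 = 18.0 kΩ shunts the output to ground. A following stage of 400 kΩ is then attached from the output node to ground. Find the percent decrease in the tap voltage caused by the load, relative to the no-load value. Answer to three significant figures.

The divider's output (Thévenin) resistance is R1‖R2 = 6.214 kΩ.
Fractional drop under load = R_th/(R_th + R_L) = 6.214 / (6.214 + 400) = 0.01530.
So the output falls by 1.53 %.

1.53 %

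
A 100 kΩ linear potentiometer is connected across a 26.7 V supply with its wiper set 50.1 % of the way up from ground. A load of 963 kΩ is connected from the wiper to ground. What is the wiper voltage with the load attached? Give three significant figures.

V ≈ 13.0 V

The wiper splits the pot into (1−α)R = 49.90 kΩ above and αR = 50.10 kΩ below.
Lower section ‖ load = 47.62 kΩ.
V_wiper = 26.7 × 47.62/(49.90 + 47.62) = 13.0 V.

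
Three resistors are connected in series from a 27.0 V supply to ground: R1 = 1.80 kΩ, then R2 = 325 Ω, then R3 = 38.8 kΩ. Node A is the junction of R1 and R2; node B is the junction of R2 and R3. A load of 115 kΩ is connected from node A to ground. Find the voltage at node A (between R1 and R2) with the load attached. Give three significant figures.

V ≈ 25.4 V

Below node A the series string R2+R3 = 39120 Ω sits in parallel with the 115000 Ω load: 29190 Ω.
V_A = 27.0 × 29190/(1800 + 29190) = 25.4 V.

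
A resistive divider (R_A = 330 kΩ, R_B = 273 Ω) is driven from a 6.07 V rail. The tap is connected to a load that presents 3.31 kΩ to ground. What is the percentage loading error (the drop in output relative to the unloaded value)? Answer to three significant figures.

7.61 %

The divider's output (Thévenin) resistance is R_A‖R_B = 272.8 Ω.
Fractional drop under load = R_th/(R_th + R_L) = 272.8 / (272.8 + 3310) = 0.07613.
So the output falls by 7.61 %.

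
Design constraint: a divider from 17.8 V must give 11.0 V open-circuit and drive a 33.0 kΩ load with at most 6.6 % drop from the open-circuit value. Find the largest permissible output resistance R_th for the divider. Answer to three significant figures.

Loading drop = R_th/(R_th + R_L) ≤ 0.0660, so R_th ≤ R_L · ε/(1−ε) = 33.0 kΩ × 0.0660/0.9340 = 2.33 kΩ.
(Any R1, R2 with R2/(R1+R2) = 0.618 and R1‖R2 ≤ 2.33 kΩ will meet the spec.)

R_th ≤ 2.33 kΩ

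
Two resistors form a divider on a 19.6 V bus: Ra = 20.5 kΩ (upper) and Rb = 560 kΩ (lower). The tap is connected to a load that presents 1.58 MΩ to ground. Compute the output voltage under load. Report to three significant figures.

V_out ≈ 18.7 V

The load sits in parallel with Rb: Rb‖R_L = (560 × 1580) / (560 + 1580) = 413.5 kΩ.
V_out = 19.6 × 413.5 / (20.5 + 413.5) = 19.6 × 413.5/434.0 = 18.7 V.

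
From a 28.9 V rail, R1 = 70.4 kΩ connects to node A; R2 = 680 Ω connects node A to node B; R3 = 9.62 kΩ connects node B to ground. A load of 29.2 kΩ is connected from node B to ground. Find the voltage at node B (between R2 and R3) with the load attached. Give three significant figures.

At node B, R3 is in parallel with the load: R3‖R_L = 7236 Ω.
Below node A the resistance is R2 + (R3‖R_L) = 7916 Ω, so V_A = 28.9 × 7916/78320 = 2.921 V.
Then V_B = V_A × (R3‖R_L)/(R2 + R3‖R_L) = 2.921 × 7236/7916 = 2.67 V.

V ≈ 2.67 V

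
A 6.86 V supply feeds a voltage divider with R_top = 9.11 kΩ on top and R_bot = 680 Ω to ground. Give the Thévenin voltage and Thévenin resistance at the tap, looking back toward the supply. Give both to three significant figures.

V_th = 0.476 V, R_th = 633 Ω

V_th is the open-circuit tap voltage: 6.86 × 680/(9110 + 680) = 0.476 V.
With the supply zeroed, R_top and R_bot appear in parallel from the tap: R_th = R_top‖R_bot = (9110 × 680)/9790 = 633 Ω.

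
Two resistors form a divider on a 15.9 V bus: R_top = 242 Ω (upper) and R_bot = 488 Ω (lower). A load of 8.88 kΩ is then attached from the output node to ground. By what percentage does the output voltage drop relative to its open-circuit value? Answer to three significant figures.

1.79 %

The divider's output (Thévenin) resistance is R_top‖R_bot = 161.8 Ω.
Fractional drop under load = R_th/(R_th + R_L) = 161.8 / (161.8 + 8880) = 0.01789.
So the output falls by 1.79 %.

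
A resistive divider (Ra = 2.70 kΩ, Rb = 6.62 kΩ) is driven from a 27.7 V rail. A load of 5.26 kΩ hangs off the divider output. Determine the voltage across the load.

The load sits in parallel with Rb: Rb‖R_L = (6.62 × 5.26) / (6.62 + 5.26) = 2.931 kΩ.
V_out = 27.7 × 2.931 / (2.70 + 2.931) = 27.7 × 2.931/5.631 = 14.4 V.

V_out ≈ 14.4 V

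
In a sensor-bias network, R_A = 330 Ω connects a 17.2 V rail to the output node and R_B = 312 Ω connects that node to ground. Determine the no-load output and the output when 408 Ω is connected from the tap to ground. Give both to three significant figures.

Unloaded: 8.36 V; loaded: 6.00 V

Open-circuit: V = 17.2 × 312/(330 + 312) = 8.36 V.
With the load, R_B becomes R_B‖R_L = 176.8 Ω, so V = 17.2 × 176.8/506.8 = 6.00 V.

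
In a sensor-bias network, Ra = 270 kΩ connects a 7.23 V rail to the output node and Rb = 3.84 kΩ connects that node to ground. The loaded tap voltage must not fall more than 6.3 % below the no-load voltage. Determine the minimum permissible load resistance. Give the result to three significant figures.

R_L(min) ≈ 56.3 kΩ

Output resistance R_th = Ra‖Rb = (270 × 3.84)/273.8 = 3.786 kΩ.
The fractional drop is R_th/(R_th + R_L); requiring this ≤ 0.0630 gives R_L ≥ R_th(1/0.0630 − 1) = 3.786 × 14.87 = 56.3 kΩ.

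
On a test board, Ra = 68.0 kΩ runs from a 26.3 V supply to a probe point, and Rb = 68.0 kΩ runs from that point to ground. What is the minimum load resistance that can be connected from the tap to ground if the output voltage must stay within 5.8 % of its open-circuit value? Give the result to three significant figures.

R_L(min) ≈ 552 kΩ

Output resistance R_th = Ra‖Rb = (68.0 × 68.0)/136.0 = 34.00 kΩ.
The fractional drop is R_th/(R_th + R_L); requiring this ≤ 0.0580 gives R_L ≥ R_th(1/0.0580 − 1) = 34.00 × 16.24 = 552 kΩ.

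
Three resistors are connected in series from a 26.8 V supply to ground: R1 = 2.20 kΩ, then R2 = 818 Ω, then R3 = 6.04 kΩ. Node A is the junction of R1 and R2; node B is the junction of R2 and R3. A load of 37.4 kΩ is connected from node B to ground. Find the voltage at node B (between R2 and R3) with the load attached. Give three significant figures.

V ≈ 17.0 V

At node B, R3 is in parallel with the load: R3‖R_L = 5200 Ω.
Below node A the resistance is R2 + (R3‖R_L) = 6018 Ω, so V_A = 26.8 × 6018/8218 = 19.63 V.
Then V_B = V_A × (R3‖R_L)/(R2 + R3‖R_L) = 19.63 × 5200/6018 = 17.0 V.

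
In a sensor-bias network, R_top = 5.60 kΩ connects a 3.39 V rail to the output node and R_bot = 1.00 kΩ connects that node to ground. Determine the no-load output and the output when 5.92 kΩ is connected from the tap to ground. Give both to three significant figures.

Unloaded: 0.514 V; loaded: 0.449 V

Open-circuit: V = 3.39 × 1.00/(5.60 + 1.00) = 0.514 V.
With the load, R_bot becomes R_bot‖R_L = 0.8555 kΩ, so V = 3.39 × 0.8555/6.455 = 0.449 V.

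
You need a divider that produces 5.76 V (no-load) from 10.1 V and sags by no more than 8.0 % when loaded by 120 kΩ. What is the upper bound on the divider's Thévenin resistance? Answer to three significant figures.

Loading drop = R_th/(R_th + R_L) ≤ 0.0800, so R_th ≤ R_L · ε/(1−ε) = 120 kΩ × 0.0800/0.9200 = 10.4 kΩ.
(Any R1, R2 with R2/(R1+R2) = 0.570 and R1‖R2 ≤ 10.4 kΩ will meet the spec.)

R_th ≤ 10.4 kΩ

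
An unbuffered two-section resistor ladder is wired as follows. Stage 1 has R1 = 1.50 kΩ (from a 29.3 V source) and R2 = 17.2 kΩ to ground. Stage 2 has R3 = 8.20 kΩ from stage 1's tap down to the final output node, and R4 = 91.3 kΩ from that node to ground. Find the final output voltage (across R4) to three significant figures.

Stage 2 presents R3+R4 = 99.50 kΩ as a load on stage 1's tap.
Stage 1's lower leg becomes R2‖(R3+R4) = 14.66 kΩ, so V_mid = 29.3 × 14.66/16.16 = 26.58 V.
Stage 2 is itself unloaded: V_out = V_mid × R4/(R3+R4) = 26.58 × 91.3/99.50 = 24.4 V.

V_out ≈ 24.4 V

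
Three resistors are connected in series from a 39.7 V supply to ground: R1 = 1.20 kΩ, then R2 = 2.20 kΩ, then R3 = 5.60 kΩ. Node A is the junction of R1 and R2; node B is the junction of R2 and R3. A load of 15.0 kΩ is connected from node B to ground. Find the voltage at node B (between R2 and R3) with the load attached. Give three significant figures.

V ≈ 21.6 V

At node B, R3 is in parallel with the load: R3‖R_L = 4.078 kΩ.
Below node A the resistance is R2 + (R3‖R_L) = 6.278 kΩ, so V_A = 39.7 × 6.278/7.478 = 33.33 V.
Then V_B = V_A × (R3‖R_L)/(R2 + R3‖R_L) = 33.33 × 4.078/6.278 = 21.6 V.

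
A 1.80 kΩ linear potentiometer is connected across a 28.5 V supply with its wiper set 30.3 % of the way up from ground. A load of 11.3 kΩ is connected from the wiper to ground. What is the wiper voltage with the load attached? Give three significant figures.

V ≈ 8.35 V

The wiper splits the pot into (1−α)R = 1255 Ω above and αR = 545.4 Ω below.
Lower section ‖ load = 520.3 Ω.
V_wiper = 28.5 × 520.3/(1255 + 520.3) = 8.35 V.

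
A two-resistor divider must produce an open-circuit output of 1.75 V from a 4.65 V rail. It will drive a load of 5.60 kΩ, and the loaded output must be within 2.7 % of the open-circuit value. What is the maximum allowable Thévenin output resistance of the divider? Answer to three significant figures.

Loading drop = R_th/(R_th + R_L) ≤ 0.0270, so R_th ≤ R_L · ε/(1−ε) = 5.60 kΩ × 0.0270/0.9730 = 155 Ω.

R_th ≤ 155 Ω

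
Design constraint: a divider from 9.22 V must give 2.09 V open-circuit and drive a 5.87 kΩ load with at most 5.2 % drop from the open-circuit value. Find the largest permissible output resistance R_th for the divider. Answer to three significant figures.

Loading drop = R_th/(R_th + R_L) ≤ 0.0520, so R_th ≤ R_L · ε/(1−ε) = 5.87 kΩ × 0.0520/0.9480 = 322 Ω.
(Any R1, R2 with R2/(R1+R2) = 0.227 and R1‖R2 ≤ 322 Ω will meet the spec.)

R_th ≤ 322 Ω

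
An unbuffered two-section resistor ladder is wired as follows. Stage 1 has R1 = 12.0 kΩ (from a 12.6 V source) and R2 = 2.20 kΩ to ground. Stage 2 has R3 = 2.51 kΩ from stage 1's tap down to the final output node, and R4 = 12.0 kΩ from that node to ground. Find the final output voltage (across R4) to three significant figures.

V_out ≈ 1.43 V

Stage 2 presents R3+R4 = 14.51 kΩ as a load on stage 1's tap.
Stage 1's lower leg becomes R2‖(R3+R4) = 1.910 kΩ, so V_mid = 12.6 × 1.910/13.91 = 1.730 V.
Stage 2 is itself unloaded: V_out = V_mid × R4/(R3+R4) = 1.730 × 12.0/14.51 = 1.43 V.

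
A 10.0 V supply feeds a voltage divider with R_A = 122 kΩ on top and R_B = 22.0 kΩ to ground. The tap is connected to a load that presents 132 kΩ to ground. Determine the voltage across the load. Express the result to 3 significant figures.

The load sits in parallel with R_B: R_B‖R_L = (22.0 × 132) / (22.0 + 132) = 18.86 kΩ.
V_out = 10.0 × 18.86 / (122 + 18.86) = 10.0 × 18.86/140.9 = 1.34 V.

V_out ≈ 1.34 V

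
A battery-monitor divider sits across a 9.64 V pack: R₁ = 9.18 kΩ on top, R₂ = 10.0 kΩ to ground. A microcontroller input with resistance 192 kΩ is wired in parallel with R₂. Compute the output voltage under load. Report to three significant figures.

The load sits in parallel with R₂: R₂‖R_L = (10.0 × 192) / (10.0 + 192) = 9.505 kΩ.
V_out = 9.64 × 9.505 / (9.18 + 9.505) = 9.64 × 9.505/18.68 = 4.90 V.
(Unloaded it would have been 5.03 V.)

V_out ≈ 4.90 V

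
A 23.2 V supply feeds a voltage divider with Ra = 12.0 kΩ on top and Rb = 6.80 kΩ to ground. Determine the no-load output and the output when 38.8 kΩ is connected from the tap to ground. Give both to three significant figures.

Open-circuit: V = 23.2 × 6.80/(12.0 + 6.80) = 8.39 V.
With the load, Rb becomes Rb‖R_L = 5.786 kΩ, so V = 23.2 × 5.786/17.79 = 7.55 V.

Unloaded: 8.39 V; loaded: 7.55 V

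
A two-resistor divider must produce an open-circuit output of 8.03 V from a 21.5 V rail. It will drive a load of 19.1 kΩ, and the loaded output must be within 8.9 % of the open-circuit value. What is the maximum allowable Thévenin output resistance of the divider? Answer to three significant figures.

Loading drop = R_th/(R_th + R_L) ≤ 0.0890, so R_th ≤ R_L · ε/(1−ε) = 19.1 kΩ × 0.0890/0.9110 = 1.87 kΩ.
(Any R1, R2 with R2/(R1+R2) = 0.373 and R1‖R2 ≤ 1.87 kΩ will meet the spec.)

R_th ≤ 1.87 kΩ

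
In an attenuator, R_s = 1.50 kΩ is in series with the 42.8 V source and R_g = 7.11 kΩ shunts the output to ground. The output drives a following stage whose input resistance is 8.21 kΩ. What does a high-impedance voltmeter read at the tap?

V_out ≈ 30.7 V

The load sits in parallel with R_g: R_g‖R_L = (7.11 × 8.21) / (7.11 + 8.21) = 3.810 kΩ.
V_out = 42.8 × 3.810 / (1.50 + 3.810) = 42.8 × 3.810/5.310 = 30.7 V.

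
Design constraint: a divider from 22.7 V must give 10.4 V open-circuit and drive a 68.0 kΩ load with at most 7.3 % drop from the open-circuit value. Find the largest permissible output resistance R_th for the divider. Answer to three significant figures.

R_th ≤ 5.35 kΩ

Loading drop = R_th/(R_th + R_L) ≤ 0.0730, so R_th ≤ R_L · ε/(1−ε) = 68.0 kΩ × 0.0730/0.9270 = 5.35 kΩ.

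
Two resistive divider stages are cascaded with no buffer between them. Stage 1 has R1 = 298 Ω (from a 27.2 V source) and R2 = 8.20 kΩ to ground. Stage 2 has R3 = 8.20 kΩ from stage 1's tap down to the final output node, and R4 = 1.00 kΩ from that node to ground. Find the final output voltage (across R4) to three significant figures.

V_out ≈ 2.77 V

Stage 2 presents R3+R4 = 9200 Ω as a load on stage 1's tap.
Stage 1's lower leg becomes R2‖(R3+R4) = 4336 Ω, so V_mid = 27.2 × 4336/4634 = 25.45 V.
Stage 2 is itself unloaded: V_out = V_mid × R4/(R3+R4) = 25.45 × 1000/9200 = 2.77 V.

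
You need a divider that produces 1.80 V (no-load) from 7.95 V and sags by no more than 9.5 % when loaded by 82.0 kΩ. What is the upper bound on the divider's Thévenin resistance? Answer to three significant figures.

Loading drop = R_th/(R_th + R_L) ≤ 0.0950, so R_th ≤ R_L · ε/(1−ε) = 82.0 kΩ × 0.0950/0.9050 = 8.61 kΩ.

R_th ≤ 8.61 kΩ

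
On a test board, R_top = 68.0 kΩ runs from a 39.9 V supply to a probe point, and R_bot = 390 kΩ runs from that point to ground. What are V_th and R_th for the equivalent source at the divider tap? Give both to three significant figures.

V_th = 34.0 V, R_th = 57.9 kΩ

V_th is the open-circuit tap voltage: 39.9 × 390/(68.0 + 390) = 34.0 V.
With the supply zeroed, R_top and R_bot appear in parallel from the tap: R_th = R_top‖R_bot = (68.0 × 390)/458.0 = 57.9 kΩ.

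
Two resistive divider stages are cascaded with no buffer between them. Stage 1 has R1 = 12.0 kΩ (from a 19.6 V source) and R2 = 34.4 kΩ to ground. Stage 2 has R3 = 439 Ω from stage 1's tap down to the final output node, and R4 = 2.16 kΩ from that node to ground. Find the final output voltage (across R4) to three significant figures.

V_out ≈ 2.73 V

Stage 2 presents R3+R4 = 2599 Ω as a load on stage 1's tap.
Stage 1's lower leg becomes R2‖(R3+R4) = 2416 Ω, so V_mid = 19.6 × 2416/14420 = 3.285 V.
Stage 2 is itself unloaded: V_out = V_mid × R4/(R3+R4) = 3.285 × 2160/2599 = 2.73 V.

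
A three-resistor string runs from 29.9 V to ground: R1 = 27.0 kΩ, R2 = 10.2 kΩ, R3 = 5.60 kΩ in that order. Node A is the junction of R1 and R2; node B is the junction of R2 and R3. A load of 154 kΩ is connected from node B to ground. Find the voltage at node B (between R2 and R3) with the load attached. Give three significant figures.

At node B, R3 is in parallel with the load: R3‖R_L = 5.404 kΩ.
Below node A the resistance is R2 + (R3‖R_L) = 15.60 kΩ, so V_A = 29.9 × 15.60/42.60 = 10.95 V.
Then V_B = V_A × (R3‖R_L)/(R2 + R3‖R_L) = 10.95 × 5.404/15.60 = 3.79 V.

V ≈ 3.79 V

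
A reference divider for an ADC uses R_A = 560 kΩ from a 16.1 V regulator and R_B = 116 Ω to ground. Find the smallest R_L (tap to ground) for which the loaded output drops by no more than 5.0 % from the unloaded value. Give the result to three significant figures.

R_L(min) ≈ 2.20 kΩ

Output resistance R_th = R_A‖R_B = (560000 × 116)/560100 = 116.0 Ω.
The fractional drop is R_th/(R_th + R_L); requiring this ≤ 0.0500 gives R_L ≥ R_th(1/0.0500 − 1) = 116.0 × 19.00 = 2.20 kΩ.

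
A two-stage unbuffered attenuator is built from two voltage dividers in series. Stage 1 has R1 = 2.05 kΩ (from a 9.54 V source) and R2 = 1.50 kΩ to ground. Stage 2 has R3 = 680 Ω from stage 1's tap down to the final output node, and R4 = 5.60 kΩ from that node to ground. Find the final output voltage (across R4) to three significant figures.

V_out ≈ 3.16 V

Stage 2 presents R3+R4 = 6280 Ω as a load on stage 1's tap.
Stage 1's lower leg becomes R2‖(R3+R4) = 1211 Ω, so V_mid = 9.54 × 1211/3261 = 3.542 V.
Stage 2 is itself unloaded: V_out = V_mid × R4/(R3+R4) = 3.542 × 5600/6280 = 3.16 V.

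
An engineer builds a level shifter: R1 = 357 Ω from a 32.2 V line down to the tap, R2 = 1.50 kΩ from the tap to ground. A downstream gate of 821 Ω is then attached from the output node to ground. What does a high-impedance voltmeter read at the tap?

The load sits in parallel with R2: R2‖R_L = (1500 × 821) / (1500 + 821) = 530.6 Ω.
V_out = 32.2 × 530.6 / (357 + 530.6) = 32.2 × 530.6/887.6 = 19.2 V.

V_out ≈ 19.2 V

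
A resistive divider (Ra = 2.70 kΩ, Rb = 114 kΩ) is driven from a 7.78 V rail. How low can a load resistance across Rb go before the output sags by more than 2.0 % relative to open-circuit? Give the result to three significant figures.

R_L(min) ≈ 129 kΩ

Output resistance R_th = Ra‖Rb = (2.70 × 114)/116.7 = 2.638 kΩ.
The fractional drop is R_th/(R_th + R_L); requiring this ≤ 0.0200 gives R_L ≥ R_th(1/0.0200 − 1) = 2.638 × 49.00 = 129 kΩ.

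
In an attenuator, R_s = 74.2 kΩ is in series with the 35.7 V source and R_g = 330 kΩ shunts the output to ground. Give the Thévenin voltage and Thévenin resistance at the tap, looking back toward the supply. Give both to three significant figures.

V_th is the open-circuit tap voltage: 35.7 × 330/(74.2 + 330) = 29.1 V.
With the supply zeroed, R_s and R_g appear in parallel from the tap: R_th = R_s‖R_g = (74.2 × 330)/404.2 = 60.6 kΩ.

V_th = 29.1 V, R_th = 60.6 kΩ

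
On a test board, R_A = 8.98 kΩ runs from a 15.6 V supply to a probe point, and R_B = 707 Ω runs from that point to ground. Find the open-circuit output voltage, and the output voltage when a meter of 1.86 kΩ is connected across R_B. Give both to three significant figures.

Open-circuit: V = 15.6 × 707/(8980 + 707) = 1.14 V.
With the load, R_B becomes R_B‖R_L = 512.3 Ω, so V = 15.6 × 512.3/9492 = 0.842 V.

Unloaded: 1.14 V; loaded: 0.842 V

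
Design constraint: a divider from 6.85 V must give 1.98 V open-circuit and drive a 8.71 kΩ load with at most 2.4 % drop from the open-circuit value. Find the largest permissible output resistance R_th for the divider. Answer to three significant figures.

R_th ≤ 214 Ω

Loading drop = R_th/(R_th + R_L) ≤ 0.0240, so R_th ≤ R_L · ε/(1−ε) = 8.71 kΩ × 0.0240/0.9760 = 214 Ω.
(Any R1, R2 with R2/(R1+R2) = 0.289 and R1‖R2 ≤ 214 Ω will meet the spec.)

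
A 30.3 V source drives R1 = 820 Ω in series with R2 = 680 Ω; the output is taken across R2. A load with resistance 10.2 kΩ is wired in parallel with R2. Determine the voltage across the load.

V_out ≈ 13.3 V

The load sits in parallel with R2: R2‖R_L = (680 × 10200) / (680 + 10200) = 637.5 Ω.
V_out = 30.3 × 637.5 / (820 + 637.5) = 30.3 × 637.5/1458 = 13.3 V.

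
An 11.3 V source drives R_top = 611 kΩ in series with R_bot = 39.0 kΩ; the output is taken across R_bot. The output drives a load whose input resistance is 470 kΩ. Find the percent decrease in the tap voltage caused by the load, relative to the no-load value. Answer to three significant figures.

7.24 %

The divider's output (Thévenin) resistance is R_top‖R_bot = 36.66 kΩ.
Fractional drop under load = R_th/(R_th + R_L) = 36.66 / (36.66 + 470) = 0.07236.
So the output falls by 7.24 %.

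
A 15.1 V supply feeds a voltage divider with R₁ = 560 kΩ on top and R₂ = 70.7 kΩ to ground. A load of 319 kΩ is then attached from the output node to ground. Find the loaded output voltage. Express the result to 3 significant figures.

V_out ≈ 1.41 V

The load sits in parallel with R₂: R₂‖R_L = (70.7 × 319) / (70.7 + 319) = 57.87 kΩ.
V_out = 15.1 × 57.87 / (560 + 57.87) = 15.1 × 57.87/617.9 = 1.41 V.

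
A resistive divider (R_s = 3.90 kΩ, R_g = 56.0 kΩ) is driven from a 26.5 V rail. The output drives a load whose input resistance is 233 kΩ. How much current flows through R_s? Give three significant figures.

I ≈ 0.540 mA

R_g‖R_L = 45.15 kΩ, so the source sees R_s + R_g‖R_L = 49.05 kΩ.
I = 26.5 V / 49.05 kΩ = 0.540 mA.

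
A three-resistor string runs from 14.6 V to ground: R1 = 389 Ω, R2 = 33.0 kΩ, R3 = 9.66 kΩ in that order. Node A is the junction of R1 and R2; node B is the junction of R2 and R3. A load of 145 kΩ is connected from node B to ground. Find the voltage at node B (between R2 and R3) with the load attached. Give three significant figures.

V ≈ 3.12 V

At node B, R3 is in parallel with the load: R3‖R_L = 9057 Ω.
Below node A the resistance is R2 + (R3‖R_L) = 42060 Ω, so V_A = 14.6 × 42060/42450 = 14.47 V.
Then V_B = V_A × (R3‖R_L)/(R2 + R3‖R_L) = 14.47 × 9057/42060 = 3.12 V.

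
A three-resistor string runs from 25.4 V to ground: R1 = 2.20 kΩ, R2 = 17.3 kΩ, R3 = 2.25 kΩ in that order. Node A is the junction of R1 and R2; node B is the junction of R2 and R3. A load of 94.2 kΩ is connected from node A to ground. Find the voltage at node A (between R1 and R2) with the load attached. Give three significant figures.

Below node A the series string R2+R3 = 19.55 kΩ sits in parallel with the 94.2 kΩ load: 16.19 kΩ.
V_A = 25.4 × 16.19/(2.20 + 16.19) = 22.4 V.

V ≈ 22.4 V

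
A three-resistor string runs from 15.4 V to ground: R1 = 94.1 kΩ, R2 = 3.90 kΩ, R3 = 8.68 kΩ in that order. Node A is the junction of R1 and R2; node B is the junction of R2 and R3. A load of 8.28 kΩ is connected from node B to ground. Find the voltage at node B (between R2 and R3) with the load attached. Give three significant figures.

At node B, R3 is in parallel with the load: R3‖R_L = 4.238 kΩ.
Below node A the resistance is R2 + (R3‖R_L) = 8.138 kΩ, so V_A = 15.4 × 8.138/102.2 = 1.226 V.
Then V_B = V_A × (R3‖R_L)/(R2 + R3‖R_L) = 1.226 × 4.238/8.138 = 0.638 V.

V ≈ 0.638 V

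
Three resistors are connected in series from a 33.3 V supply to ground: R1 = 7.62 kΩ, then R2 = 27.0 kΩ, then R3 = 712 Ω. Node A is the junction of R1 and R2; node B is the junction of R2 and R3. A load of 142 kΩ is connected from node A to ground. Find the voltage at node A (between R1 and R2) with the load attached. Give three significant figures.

Below node A the series string R2+R3 = 27710 Ω sits in parallel with the 142000 Ω load: 23190 Ω.
V_A = 33.3 × 23190/(7620 + 23190) = 25.1 V.

V ≈ 25.1 V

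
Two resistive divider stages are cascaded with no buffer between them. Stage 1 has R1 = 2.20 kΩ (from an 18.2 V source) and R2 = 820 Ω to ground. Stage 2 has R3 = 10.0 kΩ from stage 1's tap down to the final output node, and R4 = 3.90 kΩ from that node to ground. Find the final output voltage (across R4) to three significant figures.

Stage 2 presents R3+R4 = 13900 Ω as a load on stage 1's tap.
Stage 1's lower leg becomes R2‖(R3+R4) = 774.3 Ω, so V_mid = 18.2 × 774.3/2974 = 4.738 V.
Stage 2 is itself unloaded: V_out = V_mid × R4/(R3+R4) = 4.738 × 3900/13900 = 1.33 V.

V_out ≈ 1.33 V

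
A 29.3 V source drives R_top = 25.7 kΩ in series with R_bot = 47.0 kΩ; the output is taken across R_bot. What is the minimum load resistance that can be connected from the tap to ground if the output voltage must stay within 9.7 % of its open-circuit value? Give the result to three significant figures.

R_L(min) ≈ 155 kΩ

Output resistance R_th = R_top‖R_bot = (25.7 × 47.0)/72.70 = 16.61 kΩ.
The fractional drop is R_th/(R_th + R_L); requiring this ≤ 0.0970 gives R_L ≥ R_th(1/0.0970 − 1) = 16.61 × 9.309 = 155 kΩ.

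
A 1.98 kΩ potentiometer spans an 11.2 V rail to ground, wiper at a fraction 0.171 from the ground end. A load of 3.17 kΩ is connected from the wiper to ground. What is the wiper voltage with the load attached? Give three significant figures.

The wiper splits the pot into (1−α)R = 1641 Ω above and αR = 338.6 Ω below.
Lower section ‖ load = 305.9 Ω.
V_wiper = 11.2 × 305.9/(1641 + 305.9) = 1.76 V.

V ≈ 1.76 V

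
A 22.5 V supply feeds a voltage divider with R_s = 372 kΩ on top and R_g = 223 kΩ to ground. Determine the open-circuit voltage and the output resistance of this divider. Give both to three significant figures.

V_th is the open-circuit tap voltage: 22.5 × 223/(372 + 223) = 8.43 V.
With the supply zeroed, R_s and R_g appear in parallel from the tap: R_th = R_s‖R_g = (372 × 223)/595.0 = 139 kΩ.

V_th = 8.43 V, R_th = 139 kΩ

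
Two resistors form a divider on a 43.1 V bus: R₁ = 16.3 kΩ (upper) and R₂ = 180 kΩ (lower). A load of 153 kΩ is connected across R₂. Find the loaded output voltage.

The load sits in parallel with R₂: R₂‖R_L = (180 × 153) / (180 + 153) = 82.70 kΩ.
V_out = 43.1 × 82.70 / (16.3 + 82.70) = 43.1 × 82.70/99.00 = 36.0 V.
(Unloaded it would have been 39.5 V.)

V_out ≈ 36.0 V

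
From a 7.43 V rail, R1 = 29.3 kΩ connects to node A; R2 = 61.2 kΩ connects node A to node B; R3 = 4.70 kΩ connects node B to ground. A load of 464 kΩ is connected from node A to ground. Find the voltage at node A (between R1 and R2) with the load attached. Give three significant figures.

V ≈ 4.93 V

Below node A the series string R2+R3 = 65.90 kΩ sits in parallel with the 464 kΩ load: 57.70 kΩ.
V_A = 7.43 × 57.70/(29.3 + 57.70) = 4.93 V.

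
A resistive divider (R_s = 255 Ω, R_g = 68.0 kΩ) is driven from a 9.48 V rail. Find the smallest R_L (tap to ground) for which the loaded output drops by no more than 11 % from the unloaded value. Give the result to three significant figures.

Output resistance R_th = R_s‖R_g = (255 × 68000)/68260 = 254.0 Ω.
The fractional drop is R_th/(R_th + R_L); requiring this ≤ 0.110 gives R_L ≥ R_th(1/0.110 − 1) = 254.0 × 8.091 = 2.06 kΩ.

R_L(min) ≈ 2.06 kΩ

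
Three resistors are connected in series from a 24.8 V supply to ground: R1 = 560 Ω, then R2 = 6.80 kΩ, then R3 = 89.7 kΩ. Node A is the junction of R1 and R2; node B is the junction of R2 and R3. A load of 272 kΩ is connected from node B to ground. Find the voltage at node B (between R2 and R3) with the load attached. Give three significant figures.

V ≈ 22.4 V

At node B, R3 is in parallel with the load: R3‖R_L = 67450 Ω.
Below node A the resistance is R2 + (R3‖R_L) = 74250 Ω, so V_A = 24.8 × 74250/74810 = 24.61 V.
Then V_B = V_A × (R3‖R_L)/(R2 + R3‖R_L) = 24.61 × 67450/74250 = 22.4 V.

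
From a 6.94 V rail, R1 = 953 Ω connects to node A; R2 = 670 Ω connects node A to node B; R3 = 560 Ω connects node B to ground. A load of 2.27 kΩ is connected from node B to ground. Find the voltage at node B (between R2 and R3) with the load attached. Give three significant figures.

V ≈ 1.50 V

At node B, R3 is in parallel with the load: R3‖R_L = 449.2 Ω.
Below node A the resistance is R2 + (R3‖R_L) = 1119 Ω, so V_A = 6.94 × 1119/2072 = 3.748 V.
Then V_B = V_A × (R3‖R_L)/(R2 + R3‖R_L) = 3.748 × 449.2/1119 = 1.50 V.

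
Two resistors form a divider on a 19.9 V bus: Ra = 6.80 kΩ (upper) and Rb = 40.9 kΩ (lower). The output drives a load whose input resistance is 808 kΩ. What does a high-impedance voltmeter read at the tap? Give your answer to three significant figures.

The load sits in parallel with Rb: Rb‖R_L = (40.9 × 808) / (40.9 + 808) = 38.93 kΩ.
V_out = 19.9 × 38.93 / (6.80 + 38.93) = 19.9 × 38.93/45.73 = 16.9 V.
(Unloaded it would have been 17.1 V.)

V_out ≈ 16.9 V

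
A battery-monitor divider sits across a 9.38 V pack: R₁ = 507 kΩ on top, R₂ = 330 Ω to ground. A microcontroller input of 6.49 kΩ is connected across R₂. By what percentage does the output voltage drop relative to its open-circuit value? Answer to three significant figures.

4.84 %

The divider's output (Thévenin) resistance is R₁‖R₂ = 329.8 Ω.
Fractional drop under load = R_th/(R_th + R_L) = 329.8 / (329.8 + 6490) = 0.04836.
So the output falls by 4.84 %.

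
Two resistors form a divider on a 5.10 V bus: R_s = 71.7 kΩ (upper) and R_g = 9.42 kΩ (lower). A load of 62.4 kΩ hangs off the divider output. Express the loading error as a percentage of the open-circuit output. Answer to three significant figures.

The divider's output (Thévenin) resistance is R_s‖R_g = 8.326 kΩ.
Fractional drop under load = R_th/(R_th + R_L) = 8.326 / (8.326 + 62.4) = 0.1177.
So the output falls by 11.8 %.

11.8 %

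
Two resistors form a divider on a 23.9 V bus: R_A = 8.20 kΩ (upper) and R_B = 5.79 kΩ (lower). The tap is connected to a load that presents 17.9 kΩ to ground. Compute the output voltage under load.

V_out ≈ 8.31 V

The load sits in parallel with R_B: R_B‖R_L = (5.79 × 17.9) / (5.79 + 17.9) = 4.375 kΩ.
V_out = 23.9 × 4.375 / (8.20 + 4.375) = 23.9 × 4.375/12.57 = 8.31 V.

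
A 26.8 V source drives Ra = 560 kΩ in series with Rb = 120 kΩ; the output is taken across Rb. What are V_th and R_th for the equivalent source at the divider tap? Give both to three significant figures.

V_th = 4.73 V, R_th = 98.8 kΩ

V_th is the open-circuit tap voltage: 26.8 × 120/(560 + 120) = 4.73 V.
With the supply zeroed, Ra and Rb appear in parallel from the tap: R_th = Ra‖Rb = (560 × 120)/680.0 = 98.8 kΩ.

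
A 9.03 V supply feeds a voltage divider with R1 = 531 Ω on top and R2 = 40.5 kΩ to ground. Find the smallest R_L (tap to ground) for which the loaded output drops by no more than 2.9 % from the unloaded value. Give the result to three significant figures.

R_L(min) ≈ 17.5 kΩ

Output resistance R_th = R1‖R2 = (531 × 40500)/41030 = 524.1 Ω.
The fractional drop is R_th/(R_th + R_L); requiring this ≤ 0.0290 gives R_L ≥ R_th(1/0.0290 − 1) = 524.1 × 33.48 = 17.5 kΩ.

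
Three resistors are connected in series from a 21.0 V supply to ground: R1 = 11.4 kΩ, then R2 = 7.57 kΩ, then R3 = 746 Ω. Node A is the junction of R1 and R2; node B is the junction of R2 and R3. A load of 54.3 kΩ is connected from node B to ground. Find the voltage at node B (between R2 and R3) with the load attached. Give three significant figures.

At node B, R3 is in parallel with the load: R3‖R_L = 735.9 Ω.
Below node A the resistance is R2 + (R3‖R_L) = 8306 Ω, so V_A = 21.0 × 8306/19710 = 8.851 V.
Then V_B = V_A × (R3‖R_L)/(R2 + R3‖R_L) = 8.851 × 735.9/8306 = 0.784 V.

V ≈ 0.784 V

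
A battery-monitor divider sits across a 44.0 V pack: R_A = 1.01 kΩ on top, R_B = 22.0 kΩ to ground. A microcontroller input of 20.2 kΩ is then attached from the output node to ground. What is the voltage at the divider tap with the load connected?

The load sits in parallel with R_B: R_B‖R_L = (22.0 × 20.2) / (22.0 + 20.2) = 10.53 kΩ.
V_out = 44.0 × 10.53 / (1.01 + 10.53) = 44.0 × 10.53/11.54 = 40.1 V.

V_out ≈ 40.1 V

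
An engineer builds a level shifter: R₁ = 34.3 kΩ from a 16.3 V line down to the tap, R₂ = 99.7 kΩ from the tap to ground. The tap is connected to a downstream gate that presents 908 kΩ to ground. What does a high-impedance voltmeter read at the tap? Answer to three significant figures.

The load sits in parallel with R₂: R₂‖R_L = (99.7 × 908) / (99.7 + 908) = 89.84 kΩ.
V_out = 16.3 × 89.84 / (34.3 + 89.84) = 16.3 × 89.84/124.1 = 11.8 V.

V_out ≈ 11.8 V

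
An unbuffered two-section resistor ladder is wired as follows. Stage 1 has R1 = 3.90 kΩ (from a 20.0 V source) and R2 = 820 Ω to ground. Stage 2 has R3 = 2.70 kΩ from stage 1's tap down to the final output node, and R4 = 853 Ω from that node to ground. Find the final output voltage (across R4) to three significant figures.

Stage 2 presents R3+R4 = 3553 Ω as a load on stage 1's tap.
Stage 1's lower leg becomes R2‖(R3+R4) = 666.2 Ω, so V_mid = 20.0 × 666.2/4566 = 2.918 V.
Stage 2 is itself unloaded: V_out = V_mid × R4/(R3+R4) = 2.918 × 853/3553 = 0.701 V.

V_out ≈ 0.701 V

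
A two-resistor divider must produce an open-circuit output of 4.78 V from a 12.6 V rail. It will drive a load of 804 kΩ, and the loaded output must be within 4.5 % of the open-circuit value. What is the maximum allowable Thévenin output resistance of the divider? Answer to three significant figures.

Loading drop = R_th/(R_th + R_L) ≤ 0.0450, so R_th ≤ R_L · ε/(1−ε) = 804 kΩ × 0.0450/0.9550 = 37.9 kΩ.
(Any R1, R2 with R2/(R1+R2) = 0.379 and R1‖R2 ≤ 37.9 kΩ will meet the spec.)

R_th ≤ 37.9 kΩ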